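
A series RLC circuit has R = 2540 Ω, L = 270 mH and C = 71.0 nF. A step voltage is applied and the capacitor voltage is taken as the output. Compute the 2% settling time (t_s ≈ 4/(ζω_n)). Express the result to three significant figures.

t_s ≈ 0.000850 s

For a series RLC circuit (capacitor voltage as output), ω_n = 1/√(LC) = 1/√(270 mH · 71.0 nF) = 7220 rad/s.
ζ = (R/2)·√(C/L) = (2540/2)·√(71.0 nF/270 mH) = 0.651.
t_s ≈ 4/(ζω_n) = 0.000850 s.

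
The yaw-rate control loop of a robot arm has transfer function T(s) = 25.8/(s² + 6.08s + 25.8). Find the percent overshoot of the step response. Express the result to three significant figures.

%OS ≈ 9.57%

Comparing the denominator to s² + 2ζω_n s + ω_n²: ω_n = √25.8 = 5.08 rad/s, and 2ζω_n = 6.08 so ζ = 6.08/(2·5.08) = 0.598.
%OS = 100·exp(−πζ/√(1−ζ²)) = 9.57%.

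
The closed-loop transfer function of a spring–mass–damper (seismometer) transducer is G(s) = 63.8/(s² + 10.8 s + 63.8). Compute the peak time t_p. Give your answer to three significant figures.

t_p ≈ 0.534 s

Comparing the denominator to s² + 2ζω_n s + ω_n²: ω_n = √63.8 = 7.99 rad/s, and 2ζω_n = 10.8 so ζ = 10.8/(2·7.99) = 0.676.
The damped frequency ω_d = ω_n√(1−ζ²) = 5.89 rad/s. Then t_p = π/ω_d = 0.534 s.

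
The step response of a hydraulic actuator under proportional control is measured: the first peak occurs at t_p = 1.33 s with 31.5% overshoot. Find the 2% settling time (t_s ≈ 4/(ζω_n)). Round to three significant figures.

ζ from %OS: ζ = |ln 0.315|/√(π²+ln²0.315) = 0.345.
t_p = π/ω_d ⇒ ω_d = 2.36 rad/s; then ω_n = ω_d/√(1−ζ²) = 2.52 rad/s.
t_s ≈ 4/(ζω_n) = 4/(0.345·2.52) = 4.61 s.

t_s ≈ 4.61 s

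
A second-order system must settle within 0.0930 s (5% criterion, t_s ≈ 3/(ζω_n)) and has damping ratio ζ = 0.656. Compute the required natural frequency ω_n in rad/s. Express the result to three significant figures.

Rearranging t_s ≈ 3/(ζω_n) gives ω_n = 3/(ζ·t_s) = 3/(0.656 × 0.0930) = 49.2 rad/s.

ω_n ≈ 49.2 rad/s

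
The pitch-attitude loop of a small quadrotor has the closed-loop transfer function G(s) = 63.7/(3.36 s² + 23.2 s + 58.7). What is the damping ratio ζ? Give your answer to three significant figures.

ζ ≈ 0.826

Dividing through by 3.36: denominator becomes s² + 6.905 s + 17.47.
So ω_n = √17.47 = 4.18 rad/s and ζ = 6.905/(2·4.18) = 0.826.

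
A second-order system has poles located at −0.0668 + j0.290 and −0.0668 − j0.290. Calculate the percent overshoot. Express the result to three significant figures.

With σ = 0.0668, ω_d = 0.290: ω_n = √(σ²+ω_d²) = 0.298 rad/s, ζ = σ/ω_n = 0.224.
Overshoot: exp(−π·0.224/√(1−0.224²)) = 0.485, i.e. 48.5%.

%OS ≈ 48.5%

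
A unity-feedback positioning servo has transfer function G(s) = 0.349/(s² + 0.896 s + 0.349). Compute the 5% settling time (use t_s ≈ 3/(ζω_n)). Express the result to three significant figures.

Matching coefficients with s² + 2ζω_n s + ω_n² gives ω_n² = 0.349 ⇒ ω_n = 0.591 rad/s, and ζ = 0.896/(2ω_n) = 0.758.
t_s ≈ 3/(ζω_n) = 3/(0.758·0.591) = 6.70 s.

t_s ≈ 6.70 s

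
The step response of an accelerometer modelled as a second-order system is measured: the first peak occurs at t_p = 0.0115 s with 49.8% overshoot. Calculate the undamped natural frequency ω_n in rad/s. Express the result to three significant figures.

The overshoot fixes ζ = −ln(OS)/√(π²+ln²(OS)) = 0.217.
t_p = π/ω_d ⇒ ω_d = 273 rad/s; then ω_n = ω_d/√(1−ζ²) = 280 rad/s.

ω_n ≈ 280 rad/s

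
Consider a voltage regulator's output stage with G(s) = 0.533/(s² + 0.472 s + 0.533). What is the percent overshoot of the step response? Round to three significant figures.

%OS ≈ 34.2%

Matching coefficients with s² + 2ζω_n s + ω_n² gives ω_n² = 0.533 ⇒ ω_n = 0.730 rad/s, and ζ = 0.472/(2ω_n) = 0.323.
%OS = 100·exp(−πζ/√(1−ζ²)) = 34.2%.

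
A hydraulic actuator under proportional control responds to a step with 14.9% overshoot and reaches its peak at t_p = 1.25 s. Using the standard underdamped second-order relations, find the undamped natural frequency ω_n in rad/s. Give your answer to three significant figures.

ω_n ≈ 2.94 rad/s

The overshoot fixes ζ = −ln(OS)/√(π²+ln²(OS)) = 0.518.
t_p = π/ω_d ⇒ ω_d = 2.51 rad/s; then ω_n = ω_d/√(1−ζ²) = 2.94 rad/s.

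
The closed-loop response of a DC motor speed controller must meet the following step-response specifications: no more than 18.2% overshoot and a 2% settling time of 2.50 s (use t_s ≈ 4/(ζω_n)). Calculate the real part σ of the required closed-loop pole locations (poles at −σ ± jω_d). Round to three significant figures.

σ ≈ 1.60

The settling-time spec alone fixes σ = ζω_n = 4/t_s = 4/2.50 = 1.60.
(Overshoot then fixes ζ = 0.477 and hence ω_d = σ·√(1−ζ²)/ζ = 2.95 rad/s.)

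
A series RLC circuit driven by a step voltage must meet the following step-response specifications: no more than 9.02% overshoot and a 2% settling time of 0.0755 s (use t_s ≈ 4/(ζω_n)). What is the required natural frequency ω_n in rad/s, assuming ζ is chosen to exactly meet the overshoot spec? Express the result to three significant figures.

Inverting the overshoot relation: ζ = |ln 0.0902|/√(π² + ln²0.0902) = 0.608.
Then ω_n = 4/(ζ t_s) = 4/(0.608 × 0.0755) = 87.1 rad/s.

ω_n ≈ 87.1 rad/s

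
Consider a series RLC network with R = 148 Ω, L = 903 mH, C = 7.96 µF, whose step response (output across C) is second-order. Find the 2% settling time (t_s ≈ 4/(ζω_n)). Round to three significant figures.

t_s ≈ 0.0488 s

For a series RLC circuit (capacitor voltage as output), ω_n = 1/√(LC) = 1/√(903 mH · 7.96 µF) = 373 rad/s.
ζ = (R/2)·√(C/L) = (148/2)·√(7.96 µF/903 mH) = 0.220.
t_s ≈ 4/(ζω_n) = 0.0488 s.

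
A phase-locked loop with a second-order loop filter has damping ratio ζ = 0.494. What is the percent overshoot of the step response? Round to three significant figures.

For an underdamped second-order system, %OS = 100·exp(−πζ/√(1−ζ²)).
πζ/√(1−ζ²) = π·0.494/√(1−0.244) = 1.785, so %OS = 100·e^(−1.785) = 16.8%.

%OS ≈ 16.8%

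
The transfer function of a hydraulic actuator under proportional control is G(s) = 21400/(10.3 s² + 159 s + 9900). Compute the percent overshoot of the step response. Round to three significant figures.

Dividing through by 10.3: denominator becomes s² + 15.44 s + 961.2.
So ω_n = √961.2 = 31.0 rad/s and ζ = 15.44/(2·31.0) = 0.249.
%OS = 100 e^{−πζ/√(1−ζ²)} with ζ = 0.249 gives 44.6%.

%OS ≈ 44.6%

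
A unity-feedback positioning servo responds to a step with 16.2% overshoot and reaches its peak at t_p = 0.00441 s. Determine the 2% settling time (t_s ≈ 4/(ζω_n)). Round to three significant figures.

t_s ≈ 0.00969 s

The overshoot fixes ζ = −ln(OS)/√(π²+ln²(OS)) = 0.501.
t_p = π/ω_d ⇒ ω_d = 712 rad/s; then ω_n = ω_d/√(1−ζ²) = 823 rad/s.
t_s ≈ 4/(ζω_n) = 4/(0.501·823) = 0.00969 s.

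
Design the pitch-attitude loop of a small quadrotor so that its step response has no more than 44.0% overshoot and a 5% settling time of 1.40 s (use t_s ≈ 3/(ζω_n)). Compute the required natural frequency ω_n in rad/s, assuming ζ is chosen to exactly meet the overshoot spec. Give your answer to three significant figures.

Inverting the overshoot relation: ζ = |ln 0.440|/√(π² + ln²0.440) = 0.253.
Then ω_n = 3/(ζ t_s) = 3/(0.253 × 1.40) = 8.48 rad/s.

ω_n ≈ 8.48 rad/s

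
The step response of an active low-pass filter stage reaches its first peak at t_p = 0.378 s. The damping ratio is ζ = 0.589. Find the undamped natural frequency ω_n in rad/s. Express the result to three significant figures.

ω_n ≈ 10.3 rad/s

Peak time t_p = π/ω_d, so ω_d = π/t_p = π/0.378 = 8.31 rad/s.
ω_n = ω_d/√(1−ζ²) = 8.31/√0.653 = 10.3 rad/s.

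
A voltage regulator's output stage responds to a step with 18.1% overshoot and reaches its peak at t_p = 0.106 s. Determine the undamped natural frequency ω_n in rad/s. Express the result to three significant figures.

ζ from %OS: ζ = |ln 0.181|/√(π²+ln²0.181) = 0.478.
From t_p = π/ω_d, ω_d = π/0.106 = 29.6 rad/s, so ω_n = ω_d/√(1−ζ²) = 33.7 rad/s.

ω_n ≈ 33.7 rad/s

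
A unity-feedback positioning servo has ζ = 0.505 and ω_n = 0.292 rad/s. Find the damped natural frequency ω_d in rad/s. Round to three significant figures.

ω_d = ω_n√(1−ζ²) = 0.292·√0.745 = 0.252 rad/s.

ω_d ≈ 0.252 rad/s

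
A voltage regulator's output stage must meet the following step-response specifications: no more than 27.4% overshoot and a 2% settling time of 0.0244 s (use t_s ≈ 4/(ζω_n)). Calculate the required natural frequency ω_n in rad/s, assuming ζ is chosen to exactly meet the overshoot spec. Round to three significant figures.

ω_n ≈ 430 rad/s

From %OS = 100·exp(−πζ/√(1−ζ²)), invert to get ζ = −ln(OS)/√(π² + ln²(OS)) with OS = 0.274.
−ln 0.274 = 1.295, so ζ = 1.295/√(π² + 1.676) = 0.381.
From t_s ≈ 4/(ζω_n): ω_n = 4/(ζ·t_s) = 4/(0.381·0.0244) = 430 rad/s.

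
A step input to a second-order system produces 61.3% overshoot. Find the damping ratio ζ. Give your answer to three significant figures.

ζ ≈ 0.154

Inverting the overshoot relation: ζ = |ln 0.613|/√(π² + ln²0.613) = 0.154.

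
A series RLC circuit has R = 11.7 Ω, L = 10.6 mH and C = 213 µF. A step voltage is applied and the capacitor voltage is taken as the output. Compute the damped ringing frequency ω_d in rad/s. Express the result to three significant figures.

ω_d ≈ 372 rad/s

For a series RLC circuit (capacitor voltage as output), ω_n = 1/√(LC) = 1/√(10.6 mH · 213 µF) = 666 rad/s.
ζ = (R/2)·√(C/L) = (11.7/2)·√(213 µF/10.6 mH) = 0.829.
ω_d = ω_n√(1−ζ²) = 372 rad/s.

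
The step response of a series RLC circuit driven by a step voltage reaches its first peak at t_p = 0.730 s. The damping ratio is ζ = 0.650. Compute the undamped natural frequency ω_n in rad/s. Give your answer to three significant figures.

Peak time t_p = π/ω_d, so ω_d = π/t_p = π/0.730 = 4.30 rad/s.
ω_n = ω_d/√(1−ζ²) = 4.30/√0.577 = 5.66 rad/s.

ω_n ≈ 5.66 rad/s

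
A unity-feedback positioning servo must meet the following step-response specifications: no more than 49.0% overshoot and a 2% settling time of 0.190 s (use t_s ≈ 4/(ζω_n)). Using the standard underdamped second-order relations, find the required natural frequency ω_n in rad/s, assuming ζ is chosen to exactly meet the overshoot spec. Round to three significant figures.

Inverting the overshoot relation: ζ = |ln 0.490|/√(π² + ln²0.490) = 0.221.
Then ω_n = 4/(ζ t_s) = 4/(0.221 × 0.190) = 95.1 rad/s.

ω_n ≈ 95.1 rad/s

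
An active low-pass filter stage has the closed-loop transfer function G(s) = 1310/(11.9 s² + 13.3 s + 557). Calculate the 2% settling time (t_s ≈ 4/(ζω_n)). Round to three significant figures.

t_s ≈ 7.16 s

Dividing through by 11.9: denominator becomes s² + 1.118 s + 46.81.
So ω_n = √46.81 = 6.84 rad/s and ζ = 1.118/(2·6.84) = 0.0817.
t_s ≈ 4/(ζω_n) = 7.16 s.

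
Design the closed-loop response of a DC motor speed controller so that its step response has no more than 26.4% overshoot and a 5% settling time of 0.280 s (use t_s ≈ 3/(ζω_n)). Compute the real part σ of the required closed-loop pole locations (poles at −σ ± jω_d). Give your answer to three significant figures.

The settling-time spec alone fixes σ = ζω_n = 3/t_s = 3/0.280 = 10.7.
(Overshoot then fixes ζ = 0.390 and hence ω_d = σ·√(1−ζ²)/ζ = 25.3 rad/s.)

σ ≈ 10.7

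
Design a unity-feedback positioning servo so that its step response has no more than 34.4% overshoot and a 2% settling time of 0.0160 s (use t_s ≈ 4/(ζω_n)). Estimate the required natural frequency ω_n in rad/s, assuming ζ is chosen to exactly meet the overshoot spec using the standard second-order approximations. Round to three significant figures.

ζ = −ln(OS)/√(π² + (ln OS)²). With OS = 0.344, ln OS = −1.067 and ζ = 1.067/3.318 = 0.322.
Then ω_n = 4/(ζ t_s) = 4/(0.322 × 0.0160) = 777 rad/s.

ω_n ≈ 777 rad/s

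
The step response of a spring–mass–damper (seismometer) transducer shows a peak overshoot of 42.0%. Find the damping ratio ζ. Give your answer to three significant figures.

ζ ≈ 0.266

Inverting the overshoot relation: ζ = |ln 0.420|/√(π² + ln²0.420) = 0.266.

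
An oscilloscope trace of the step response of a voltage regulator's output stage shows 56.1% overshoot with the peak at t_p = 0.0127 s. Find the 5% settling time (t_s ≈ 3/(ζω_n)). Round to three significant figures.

From the overshoot, ζ = −ln(OS)/√(π²+ln²(OS)) = 0.181.
From t_p = π/ω_d, ω_d = π/0.0127 = 247 rad/s, so ω_n = ω_d/√(1−ζ²) = 252 rad/s.
t_s ≈ 3/(ζω_n) = 3/(0.181·252) = 0.0659 s.

t_s ≈ 0.0659 s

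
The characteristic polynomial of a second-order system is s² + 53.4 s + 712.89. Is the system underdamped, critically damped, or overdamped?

critically damped

a² − 4b = 53.4² − 4·712.89 = 0 (repeated real root); the system is critically damped.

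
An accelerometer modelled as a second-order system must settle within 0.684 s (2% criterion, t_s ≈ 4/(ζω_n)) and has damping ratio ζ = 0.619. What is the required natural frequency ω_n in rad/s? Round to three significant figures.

Rearranging t_s ≈ 4/(ζω_n) gives ω_n = 4/(ζ·t_s) = 4/(0.619 × 0.684) = 9.45 rad/s.

ω_n ≈ 9.45 rad/s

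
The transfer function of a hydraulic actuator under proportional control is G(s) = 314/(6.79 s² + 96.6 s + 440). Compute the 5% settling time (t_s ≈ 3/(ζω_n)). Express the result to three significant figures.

Dividing through by 6.79: denominator becomes s² + 14.23 s + 64.80.
So ω_n = √64.80 = 8.05 rad/s and ζ = 14.23/(2·8.05) = 0.884.
t_s ≈ 3/(ζω_n) = 0.422 s.

t_s ≈ 0.422 s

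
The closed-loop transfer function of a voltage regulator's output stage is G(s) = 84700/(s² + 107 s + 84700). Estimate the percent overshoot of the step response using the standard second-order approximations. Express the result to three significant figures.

%OS ≈ 55.6%

Matching coefficients with s² + 2ζω_n s + ω_n² gives ω_n² = 84700 ⇒ ω_n = 291 rad/s, and ζ = 107/(2ω_n) = 0.184.
Overshoot: exp(−π·0.184/√(1−0.184²)) = 0.556, i.e. 55.6%.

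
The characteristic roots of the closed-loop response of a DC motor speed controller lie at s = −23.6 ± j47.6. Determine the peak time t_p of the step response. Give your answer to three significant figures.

t_p ≈ 0.0660 s

t_p = π/ω_d with ω_d = 47.6 (the imaginary part), so t_p = 0.0660 s.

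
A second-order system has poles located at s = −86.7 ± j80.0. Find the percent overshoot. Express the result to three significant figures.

%OS ≈ 3.32%

The poles are at −σ ± jω_d with σ = 86.7 and ω_d = 80.0, so ω_n = √(σ²+ω_d²) = 118 rad/s and ζ = σ/ω_n = 0.735.
%OS = 100·exp(−πζ/√(1−ζ²)) = 3.32%.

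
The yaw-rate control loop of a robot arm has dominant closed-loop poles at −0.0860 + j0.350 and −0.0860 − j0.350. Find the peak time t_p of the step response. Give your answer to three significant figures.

t_p = π/ω_d with ω_d = 0.350 (the imaginary part), so t_p = 8.98 s.

t_p ≈ 8.98 s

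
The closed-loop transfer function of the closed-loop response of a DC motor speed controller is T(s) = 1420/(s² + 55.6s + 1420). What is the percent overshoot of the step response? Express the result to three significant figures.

Matching coefficients with s² + 2ζω_n s + ω_n² gives ω_n² = 1420 ⇒ ω_n = 37.7 rad/s, and ζ = 55.6/(2ω_n) = 0.738.
Overshoot: exp(−π·0.738/√(1−0.738²)) = 0.0323, i.e. 3.23%.

%OS ≈ 3.23%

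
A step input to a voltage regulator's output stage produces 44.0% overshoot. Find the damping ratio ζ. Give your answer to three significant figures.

ζ ≈ 0.253

ζ = −ln(OS)/√(π² + (ln OS)²). With OS = 0.440, ln OS = −0.8210 and ζ = 0.8210/3.247 = 0.253.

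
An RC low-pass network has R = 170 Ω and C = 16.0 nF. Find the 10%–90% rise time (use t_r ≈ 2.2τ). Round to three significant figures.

τ = RC = 170 × 16.0 nF = 0.00000272 s.
t_r ≈ 2.2τ = 0.00000598 s.

t_r ≈ 0.00000598 s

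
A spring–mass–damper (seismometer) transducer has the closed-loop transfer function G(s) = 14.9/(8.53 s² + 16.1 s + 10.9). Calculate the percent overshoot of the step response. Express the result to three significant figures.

Dividing through by 8.53: denominator becomes s² + 1.887 s + 1.278.
So ω_n = √1.278 = 1.13 rad/s and ζ = 1.887/(2·1.13) = 0.835.
Overshoot: exp(−π·0.835/√(1−0.835²)) = 0.00853, i.e. 0.853%.

%OS ≈ 0.853%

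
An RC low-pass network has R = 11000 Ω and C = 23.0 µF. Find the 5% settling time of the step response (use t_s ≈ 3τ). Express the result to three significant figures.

t_s ≈ 0.759 s

τ = RC = 11000 × 23.0 µF = 0.253 s.
t_s ≈ 3τ = 0.759 s.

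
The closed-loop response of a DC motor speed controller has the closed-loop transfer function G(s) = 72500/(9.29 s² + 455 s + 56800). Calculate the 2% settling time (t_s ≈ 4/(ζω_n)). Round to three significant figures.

t_s ≈ 0.163 s

Dividing through by 9.29: denominator becomes s² + 48.98 s + 6114.
So ω_n = √6114 = 78.2 rad/s and ζ = 48.98/(2·78.2) = 0.313.
t_s ≈ 4/(ζω_n) = 0.163 s.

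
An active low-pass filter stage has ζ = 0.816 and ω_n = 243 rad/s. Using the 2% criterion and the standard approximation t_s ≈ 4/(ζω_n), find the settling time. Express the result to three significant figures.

t_s ≈ 4/(ζω_n) = 4/(0.816 × 243) = 0.0202 s.

t_s ≈ 0.0202 s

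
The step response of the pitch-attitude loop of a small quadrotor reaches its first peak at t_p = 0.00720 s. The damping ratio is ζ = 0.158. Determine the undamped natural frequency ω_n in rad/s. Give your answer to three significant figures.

ω_n ≈ 442 rad/s

Peak time t_p = π/ω_d, so ω_d = π/t_p = π/0.00720 = 436 rad/s.
ω_n = ω_d/√(1−ζ²) = 436/√0.975 = 442 rad/s.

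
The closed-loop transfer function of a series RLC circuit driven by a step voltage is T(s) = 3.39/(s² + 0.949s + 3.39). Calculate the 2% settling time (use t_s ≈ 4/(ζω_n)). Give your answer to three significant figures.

t_s ≈ 8.43 s

ω_n = √3.39 = 1.84 rad/s; ζ = 0.949/(2·1.84) = 0.258.
t_s ≈ 4/(ζω_n) = 4/(0.258·1.84) = 8.43 s.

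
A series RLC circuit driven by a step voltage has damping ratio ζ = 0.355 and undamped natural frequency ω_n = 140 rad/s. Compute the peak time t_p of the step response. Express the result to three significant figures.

The damped frequency is ω_d = ω_n√(1−ζ²) = 140·√(1−0.126) = 131 rad/s.
Peak time t_p = π/ω_d = π/131 = 0.0240 s.

t_p ≈ 0.0240 s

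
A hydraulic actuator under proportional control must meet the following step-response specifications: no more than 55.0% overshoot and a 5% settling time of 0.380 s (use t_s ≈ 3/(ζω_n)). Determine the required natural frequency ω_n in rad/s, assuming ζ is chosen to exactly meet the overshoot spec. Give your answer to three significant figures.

ω_n ≈ 42.2 rad/s

Inverting the overshoot relation: ζ = |ln 0.550|/√(π² + ln²0.550) = 0.187.
From t_s ≈ 3/(ζω_n): ω_n = 3/(ζ·t_s) = 3/(0.187·0.380) = 42.2 rad/s.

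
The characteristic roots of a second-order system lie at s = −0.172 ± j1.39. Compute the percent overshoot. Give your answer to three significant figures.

The poles are at −σ ± jω_d with σ = 0.172 and ω_d = 1.39, so ω_n = √(σ²+ω_d²) = 1.40 rad/s and ζ = σ/ω_n = 0.123.
%OS = 100 e^{−πζ/√(1−ζ²)} with ζ = 0.123 gives 67.8%.

%OS ≈ 67.8%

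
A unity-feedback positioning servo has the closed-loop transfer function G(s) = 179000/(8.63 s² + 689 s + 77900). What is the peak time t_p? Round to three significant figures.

t_p ≈ 0.0364 s

Dividing through by 8.63: denominator becomes s² + 79.84 s + 9027.
So ω_n = √9027 = 95.0 rad/s and ζ = 79.84/(2·95.0) = 0.420.
ω_d = 95.0·√(1 − 0.420²) = 86.2 rad/s. t_p = π/ω_d = 0.0364 s.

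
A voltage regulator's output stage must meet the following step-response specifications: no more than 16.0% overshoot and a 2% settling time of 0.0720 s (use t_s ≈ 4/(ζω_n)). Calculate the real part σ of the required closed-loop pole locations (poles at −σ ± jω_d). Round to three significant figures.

σ ≈ 55.6

The settling-time spec alone fixes σ = ζω_n = 4/t_s = 4/0.0720 = 55.6.
(Overshoot then fixes ζ = 0.504 and hence ω_d = σ·√(1−ζ²)/ζ = 95.2 rad/s.)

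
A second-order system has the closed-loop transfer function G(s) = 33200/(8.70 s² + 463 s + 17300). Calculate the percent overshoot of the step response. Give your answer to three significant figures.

%OS ≈ 9.67%

Dividing through by 8.70: denominator becomes s² + 53.22 s + 1989.
So ω_n = √1989 = 44.6 rad/s and ζ = 53.22/(2·44.6) = 0.597.
%OS = 100 e^{−πζ/√(1−ζ²)} with ζ = 0.597 gives 9.67%.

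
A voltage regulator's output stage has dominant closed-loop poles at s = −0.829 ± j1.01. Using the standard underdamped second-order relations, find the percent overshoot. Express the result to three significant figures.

%OS ≈ 7.59%

The poles are at −σ ± jω_d with σ = 0.829 and ω_d = 1.01, so ω_n = √(σ²+ω_d²) = 1.31 rad/s and ζ = σ/ω_n = 0.634.
Overshoot: exp(−π·0.634/√(1−0.634²)) = 0.0759, i.e. 7.59%.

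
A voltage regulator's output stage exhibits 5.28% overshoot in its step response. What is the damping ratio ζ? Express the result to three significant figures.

From %OS = 100·exp(−πζ/√(1−ζ²)), invert to get ζ = −ln(OS)/√(π² + ln²(OS)) with OS = 0.0528.
−ln 0.0528 = 2.941, so ζ = 2.941/√(π² + 8.651) = 0.683.

ζ ≈ 0.683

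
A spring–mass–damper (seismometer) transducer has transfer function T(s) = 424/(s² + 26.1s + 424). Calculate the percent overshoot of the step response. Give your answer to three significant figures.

Comparing the denominator to s² + 2ζω_n s + ω_n²: ω_n = √424 = 20.6 rad/s, and 2ζω_n = 26.1 so ζ = 26.1/(2·20.6) = 0.634.
%OS = 100 e^{−πζ/√(1−ζ²)} with ζ = 0.634 gives 7.62%.

%OS ≈ 7.62%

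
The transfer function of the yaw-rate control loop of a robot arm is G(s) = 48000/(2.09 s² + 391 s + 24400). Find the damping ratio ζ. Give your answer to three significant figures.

Dividing through by 2.09: denominator becomes s² + 187.1 s + 11670.
So ω_n = √11670 = 108 rad/s and ζ = 187.1/(2·108) = 0.866.

ζ ≈ 0.866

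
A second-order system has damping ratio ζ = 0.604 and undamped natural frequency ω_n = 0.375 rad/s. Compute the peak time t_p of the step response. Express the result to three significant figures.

The damped frequency is ω_d = ω_n√(1−ζ²) = 0.375·√(1−0.365) = 0.299 rad/s.
Peak time t_p = π/ω_d = π/0.299 = 10.5 s.

t_p ≈ 10.5 s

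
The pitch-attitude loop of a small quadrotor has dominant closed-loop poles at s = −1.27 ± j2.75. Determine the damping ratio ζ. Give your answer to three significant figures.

ζ ≈ 0.419

|pole| = ω_n = √(1.27² + 2.75²) = 3.03 rad/s; ζ = cos θ = σ/ω_n = 0.419.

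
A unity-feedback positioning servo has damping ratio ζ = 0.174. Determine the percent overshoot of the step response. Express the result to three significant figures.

For an underdamped second-order system, %OS = 100·exp(−πζ/√(1−ζ²)).
πζ/√(1−ζ²) = π·0.174/√(1−0.0303) = 0.5551, so %OS = 100·e^(−0.5551) = 57.4%.

%OS ≈ 57.4%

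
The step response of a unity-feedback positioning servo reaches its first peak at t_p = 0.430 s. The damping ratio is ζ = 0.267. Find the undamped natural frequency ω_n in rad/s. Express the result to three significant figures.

ω_n ≈ 7.58 rad/s

Peak time t_p = π/ω_d, so ω_d = π/t_p = π/0.430 = 7.31 rad/s.
ω_n = ω_d/√(1−ζ²) = 7.31/√0.929 = 7.58 rad/s.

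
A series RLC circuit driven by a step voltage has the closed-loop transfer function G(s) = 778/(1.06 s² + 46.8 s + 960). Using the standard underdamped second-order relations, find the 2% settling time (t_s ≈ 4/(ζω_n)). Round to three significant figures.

t_s ≈ 0.181 s

Dividing through by 1.06: denominator becomes s² + 44.15 s + 905.7.
So ω_n = √905.7 = 30.1 rad/s and ζ = 44.15/(2·30.1) = 0.734.
t_s ≈ 4/(ζω_n) = 0.181 s.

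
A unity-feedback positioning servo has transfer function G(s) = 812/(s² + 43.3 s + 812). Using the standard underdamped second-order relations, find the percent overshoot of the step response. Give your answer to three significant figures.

ω_n = √812 = 28.5 rad/s; ζ = 43.3/(2·28.5) = 0.760.
Overshoot: exp(−π·0.760/√(1−0.760²)) = 0.0255, i.e. 2.55%.

%OS ≈ 2.55%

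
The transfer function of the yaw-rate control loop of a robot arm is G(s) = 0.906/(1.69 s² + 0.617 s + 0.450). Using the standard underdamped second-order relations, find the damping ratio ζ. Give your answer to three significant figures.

ζ ≈ 0.354

Dividing through by 1.69: denominator becomes s² + 0.3651 s + 0.2663.
So ω_n = √0.2663 = 0.516 rad/s and ζ = 0.3651/(2·0.516) = 0.354.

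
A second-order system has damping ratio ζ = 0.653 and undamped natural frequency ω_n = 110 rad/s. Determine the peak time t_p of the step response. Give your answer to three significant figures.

t_p ≈ 0.0377 s

The damped frequency is ω_d = ω_n√(1−ζ²) = 110·√(1−0.426) = 83.3 rad/s.
Peak time t_p = π/ω_d = π/83.3 = 0.0377 s.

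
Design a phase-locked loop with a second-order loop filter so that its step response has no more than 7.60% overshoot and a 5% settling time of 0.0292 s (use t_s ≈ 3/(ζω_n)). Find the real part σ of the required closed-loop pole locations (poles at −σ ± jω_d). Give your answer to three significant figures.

The settling-time spec alone fixes σ = ζω_n = 3/t_s = 3/0.0292 = 103.
(Overshoot then fixes ζ = 0.634 and hence ω_d = σ·√(1−ζ²)/ζ = 125 rad/s.)

σ ≈ 103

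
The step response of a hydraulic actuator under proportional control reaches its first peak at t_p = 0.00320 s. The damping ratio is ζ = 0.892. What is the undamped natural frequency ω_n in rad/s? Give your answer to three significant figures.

ω_n ≈ 2170 rad/s

Peak time t_p = π/ω_d, so ω_d = π/t_p = π/0.00320 = 982 rad/s.
ω_n = ω_d/√(1−ζ²) = 982/√0.204 = 2170 rad/s.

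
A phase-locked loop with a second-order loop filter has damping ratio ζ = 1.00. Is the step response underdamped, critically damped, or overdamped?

critically damped

Since ζ = 1, the system is critically damped.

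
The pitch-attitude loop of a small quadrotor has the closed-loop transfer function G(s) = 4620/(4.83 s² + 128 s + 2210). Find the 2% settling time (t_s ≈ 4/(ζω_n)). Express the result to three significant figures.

Dividing through by 4.83: denominator becomes s² + 26.50 s + 457.6.
So ω_n = √457.6 = 21.4 rad/s and ζ = 26.50/(2·21.4) = 0.619.
t_s ≈ 4/(ζω_n) = 0.302 s.

t_s ≈ 0.302 s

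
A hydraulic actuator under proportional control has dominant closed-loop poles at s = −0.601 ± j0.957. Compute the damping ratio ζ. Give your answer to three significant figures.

ζ ≈ 0.532

The poles are at −σ ± jω_d with σ = 0.601 and ω_d = 0.957, so ω_n = √(σ²+ω_d²) = 1.13 rad/s and ζ = σ/ω_n = 0.532.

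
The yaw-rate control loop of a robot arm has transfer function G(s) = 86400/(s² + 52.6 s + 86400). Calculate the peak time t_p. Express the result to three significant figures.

Comparing the denominator to s² + 2ζω_n s + ω_n²: ω_n = √86400 = 294 rad/s, and 2ζω_n = 52.6 so ζ = 52.6/(2·294) = 0.0895.
The damped frequency ω_d = ω_n√(1−ζ²) = 293 rad/s. Then t_p = π/ω_d = 0.0107 s.

t_p ≈ 0.0107 s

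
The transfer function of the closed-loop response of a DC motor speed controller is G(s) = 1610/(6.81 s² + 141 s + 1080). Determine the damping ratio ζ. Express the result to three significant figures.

Dividing through by 6.81: denominator becomes s² + 20.70 s + 158.6.
So ω_n = √158.6 = 12.6 rad/s and ζ = 20.70/(2·12.6) = 0.822.

ζ ≈ 0.822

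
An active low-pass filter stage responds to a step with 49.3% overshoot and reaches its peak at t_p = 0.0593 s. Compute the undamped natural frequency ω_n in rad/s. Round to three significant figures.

ω_n ≈ 54.3 rad/s

ζ from %OS: ζ = |ln 0.493|/√(π²+ln²0.493) = 0.220.
From t_p = π/ω_d, ω_d = π/0.0593 = 53.0 rad/s, so ω_n = ω_d/√(1−ζ²) = 54.3 rad/s.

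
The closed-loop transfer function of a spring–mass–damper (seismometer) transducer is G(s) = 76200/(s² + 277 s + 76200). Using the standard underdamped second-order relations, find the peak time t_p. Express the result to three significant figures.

t_p ≈ 0.0132 s

ω_n = √76200 = 276 rad/s; ζ = 277/(2·276) = 0.502.
ω_d = 276·√(1 − 0.502²) = 239 rad/s. Then t_p = π/ω_d = 0.0132 s.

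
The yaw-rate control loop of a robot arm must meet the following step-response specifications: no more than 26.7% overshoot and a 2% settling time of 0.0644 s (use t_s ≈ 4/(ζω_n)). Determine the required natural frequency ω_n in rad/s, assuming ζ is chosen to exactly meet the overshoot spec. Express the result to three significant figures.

ω_n ≈ 160 rad/s

From %OS = 100·exp(−πζ/√(1−ζ²)), invert to get ζ = −ln(OS)/√(π² + ln²(OS)) with OS = 0.267.
−ln 0.267 = 1.321, so ζ = 1.321/√(π² + 1.744) = 0.387.
From t_s ≈ 4/(ζω_n): ω_n = 4/(ζ·t_s) = 4/(0.387·0.0644) = 160 rad/s.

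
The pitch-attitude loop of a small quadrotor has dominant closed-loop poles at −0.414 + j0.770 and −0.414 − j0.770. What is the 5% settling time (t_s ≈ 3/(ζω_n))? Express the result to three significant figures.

t_s ≈ 7.25 s

For poles at −σ ± jω_d, ζω_n = σ = 0.414, so t_s ≈ 3/σ = 7.25 s.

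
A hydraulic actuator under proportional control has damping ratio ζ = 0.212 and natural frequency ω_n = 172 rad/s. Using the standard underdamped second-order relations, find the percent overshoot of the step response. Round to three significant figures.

For an underdamped second-order system, %OS = 100·exp(−πζ/√(1−ζ²)).
πζ/√(1−ζ²) = π·0.212/√(1−0.0449) = 0.6815, so %OS = 100·e^(−0.6815) = 50.6%.

%OS ≈ 50.6%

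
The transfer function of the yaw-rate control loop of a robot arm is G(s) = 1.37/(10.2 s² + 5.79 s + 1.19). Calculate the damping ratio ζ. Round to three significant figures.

Dividing through by 10.2: denominator becomes s² + 0.5676 s + 0.1167.
So ω_n = √0.1167 = 0.342 rad/s and ζ = 0.5676/(2·0.342) = 0.831.

ζ ≈ 0.831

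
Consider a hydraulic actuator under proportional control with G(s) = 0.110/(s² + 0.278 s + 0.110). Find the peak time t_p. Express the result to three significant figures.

t_p ≈ 10.4 s

ω_n = √0.110 = 0.332 rad/s; ζ = 0.278/(2·0.332) = 0.419.
The damped frequency ω_d = ω_n√(1−ζ²) = 0.301 rad/s. Then t_p = π/ω_d = 10.4 s.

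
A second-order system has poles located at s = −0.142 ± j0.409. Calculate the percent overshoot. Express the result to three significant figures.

|pole| = ω_n = √(0.142² + 0.409²) = 0.433 rad/s; ζ = cos θ = σ/ω_n = 0.328.
%OS = 100 e^{−πζ/√(1−ζ²)} with ζ = 0.328 gives 33.6%.

%OS ≈ 33.6%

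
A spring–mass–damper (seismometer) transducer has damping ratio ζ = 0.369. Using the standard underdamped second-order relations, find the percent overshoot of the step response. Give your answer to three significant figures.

%OS ≈ 28.7%

For an underdamped second-order system, %OS = 100·exp(−πζ/√(1−ζ²)).
πζ/√(1−ζ²) = π·0.369/√(1−0.136) = 1.247, so %OS = 100·e^(−1.247) = 28.7%.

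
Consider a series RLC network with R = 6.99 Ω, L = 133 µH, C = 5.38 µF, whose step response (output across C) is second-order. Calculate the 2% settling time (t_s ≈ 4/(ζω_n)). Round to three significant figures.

t_s ≈ 0.000152 s

For a series RLC circuit (capacitor voltage as output), ω_n = 1/√(LC) = 1/√(133 µH · 5.38 µF) = 37400 rad/s.
ζ = (R/2)·√(C/L) = (6.99/2)·√(5.38 µF/133 µH) = 0.703.
t_s ≈ 4/(ζω_n) = 0.000152 s.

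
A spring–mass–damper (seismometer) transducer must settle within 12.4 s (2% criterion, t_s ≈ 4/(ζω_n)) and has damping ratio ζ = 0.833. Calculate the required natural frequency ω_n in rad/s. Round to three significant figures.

Rearranging t_s ≈ 4/(ζω_n) gives ω_n = 4/(ζ·t_s) = 4/(0.833 × 12.4) = 0.387 rad/s.

ω_n ≈ 0.387 rad/s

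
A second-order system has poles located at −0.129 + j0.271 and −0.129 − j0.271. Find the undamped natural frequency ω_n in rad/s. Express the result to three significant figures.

The poles are at −σ ± jω_d with σ = 0.129 and ω_d = 0.271, so ω_n = √(σ²+ω_d²) = 0.300 rad/s and ζ = σ/ω_n = 0.430.

ω_n ≈ 0.300 rad/s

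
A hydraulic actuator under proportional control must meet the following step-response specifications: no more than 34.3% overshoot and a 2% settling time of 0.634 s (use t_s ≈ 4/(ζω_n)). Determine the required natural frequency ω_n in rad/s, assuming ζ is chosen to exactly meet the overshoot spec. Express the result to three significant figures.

ω_n ≈ 19.6 rad/s

From %OS = 100·exp(−πζ/√(1−ζ²)), invert to get ζ = −ln(OS)/√(π² + ln²(OS)) with OS = 0.343.
−ln 0.343 = 1.070, so ζ = 1.070/√(π² + 1.145) = 0.322.
Then ω_n = 4/(ζ t_s) = 4/(0.322 × 0.634) = 19.6 rad/s.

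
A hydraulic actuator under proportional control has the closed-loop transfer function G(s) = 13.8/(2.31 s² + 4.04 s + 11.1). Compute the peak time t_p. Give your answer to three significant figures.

Dividing through by 2.31: denominator becomes s² + 1.749 s + 4.805.
So ω_n = √4.805 = 2.19 rad/s and ζ = 1.749/(2·2.19) = 0.399.
ω_d = ω_n√(1−ζ²) = 2.01 rad/s. t_p = π/ω_d = 1.56 s.

t_p ≈ 1.56 s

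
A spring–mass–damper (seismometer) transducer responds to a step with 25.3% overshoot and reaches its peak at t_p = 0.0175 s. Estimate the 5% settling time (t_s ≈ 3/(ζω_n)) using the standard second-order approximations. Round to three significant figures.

The overshoot fixes ζ = −ln(OS)/√(π²+ln²(OS)) = 0.401.
From t_p = π/ω_d, ω_d = π/0.0175 = 180 rad/s, so ω_n = ω_d/√(1−ζ²) = 196 rad/s.
t_s ≈ 3/(ζω_n) = 3/(0.401·196) = 0.0382 s.

t_s ≈ 0.0382 s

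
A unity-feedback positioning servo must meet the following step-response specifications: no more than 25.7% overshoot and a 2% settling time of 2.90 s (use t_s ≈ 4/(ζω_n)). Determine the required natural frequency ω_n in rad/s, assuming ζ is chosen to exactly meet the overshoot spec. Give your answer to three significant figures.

Inverting the overshoot relation: ζ = |ln 0.257|/√(π² + ln²0.257) = 0.397.
From t_s ≈ 4/(ζω_n): ω_n = 4/(ζ·t_s) = 4/(0.397·2.90) = 3.47 rad/s.

ω_n ≈ 3.47 rad/s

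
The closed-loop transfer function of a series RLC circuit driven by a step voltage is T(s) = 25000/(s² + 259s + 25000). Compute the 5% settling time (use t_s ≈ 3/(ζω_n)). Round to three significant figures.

t_s ≈ 0.0232 s

Matching coefficients with s² + 2ζω_n s + ω_n² gives ω_n² = 25000 ⇒ ω_n = 158 rad/s, and ζ = 259/(2ω_n) = 0.819.
t_s ≈ 3/(ζω_n) = 3/(0.819·158) = 0.0232 s.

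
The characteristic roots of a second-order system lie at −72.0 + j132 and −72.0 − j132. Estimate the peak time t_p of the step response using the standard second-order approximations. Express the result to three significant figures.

t_p ≈ 0.0238 s

t_p = π/ω_d with ω_d = 132 (the imaginary part), so t_p = 0.0238 s.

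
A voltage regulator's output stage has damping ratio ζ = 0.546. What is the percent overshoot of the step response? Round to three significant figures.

For an underdamped second-order system, %OS = 100·exp(−πζ/√(1−ζ²)).
πζ/√(1−ζ²) = π·0.546/√(1−0.298) = 2.047, so %OS = 100·e^(−2.047) = 12.9%.

%OS ≈ 12.9%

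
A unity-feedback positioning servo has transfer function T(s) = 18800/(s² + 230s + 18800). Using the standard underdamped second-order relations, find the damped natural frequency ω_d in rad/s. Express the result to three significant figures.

Comparing the denominator to s² + 2ζω_n s + ω_n²: ω_n = √18800 = 137 rad/s, and 2ζω_n = 230 so ζ = 230/(2·137) = 0.839.
The damped frequency ω_d = ω_n√(1−ζ²) = 74.7 rad/s.

ω_d ≈ 74.7 rad/s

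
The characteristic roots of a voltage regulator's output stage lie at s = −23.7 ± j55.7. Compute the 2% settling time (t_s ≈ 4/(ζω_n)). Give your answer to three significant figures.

For poles at −σ ± jω_d, ζω_n = σ = 23.7, so t_s ≈ 4/σ = 0.169 s.

t_s ≈ 0.169 s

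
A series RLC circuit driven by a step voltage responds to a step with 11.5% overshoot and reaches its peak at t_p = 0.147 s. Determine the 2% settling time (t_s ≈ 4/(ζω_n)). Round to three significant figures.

t_s ≈ 0.272 s

From the overshoot, ζ = −ln(OS)/√(π²+ln²(OS)) = 0.567.
t_p = π/ω_d ⇒ ω_d = 21.4 rad/s; then ω_n = ω_d/√(1−ζ²) = 25.9 rad/s.
t_s ≈ 4/(ζω_n) = 4/(0.567·25.9) = 0.272 s.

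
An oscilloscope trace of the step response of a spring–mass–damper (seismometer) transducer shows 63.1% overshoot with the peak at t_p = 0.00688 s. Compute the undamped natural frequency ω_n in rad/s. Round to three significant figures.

The overshoot fixes ζ = −ln(OS)/√(π²+ln²(OS)) = 0.145.
From t_p = π/ω_d, ω_d = π/0.00688 = 457 rad/s, so ω_n = ω_d/√(1−ζ²) = 462 rad/s.

ω_n ≈ 462 rad/s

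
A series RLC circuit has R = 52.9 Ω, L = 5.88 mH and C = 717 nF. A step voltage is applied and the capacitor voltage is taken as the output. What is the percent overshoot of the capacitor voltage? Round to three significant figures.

For a series RLC circuit (capacitor voltage as output), ω_n = 1/√(LC) = 1/√(5.88 mH · 717 nF) = 15400 rad/s.
ζ = (R/2)·√(C/L) = (52.9/2)·√(717 nF/5.88 mH) = 0.292.
%OS = 100·exp(−πζ/√(1−ζ²)) = 38.3%.

%OS ≈ 38.3%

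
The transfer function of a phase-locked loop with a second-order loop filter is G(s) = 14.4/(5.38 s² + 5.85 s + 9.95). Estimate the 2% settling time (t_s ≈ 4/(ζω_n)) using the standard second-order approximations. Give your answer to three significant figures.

t_s ≈ 7.36 s

Dividing through by 5.38: denominator becomes s² + 1.087 s + 1.849.
So ω_n = √1.849 = 1.36 rad/s and ζ = 1.087/(2·1.36) = 0.400.
t_s ≈ 4/(ζω_n) = 7.36 s.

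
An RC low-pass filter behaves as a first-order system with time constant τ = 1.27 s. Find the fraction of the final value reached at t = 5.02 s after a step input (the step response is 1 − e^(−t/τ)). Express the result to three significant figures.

y/y_∞ ≈ 0.981

y(t)/y_∞ = 1 − e^(−t/τ) = 1 − e^(−5.02/1.27) = 1 − e^(−3.95) = 0.981.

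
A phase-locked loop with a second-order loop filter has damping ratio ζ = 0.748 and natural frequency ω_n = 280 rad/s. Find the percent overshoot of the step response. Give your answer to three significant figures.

For an underdamped second-order system, %OS = 100·exp(−πζ/√(1−ζ²)).
πζ/√(1−ζ²) = π·0.748/√(1−0.560) = 3.541, so %OS = 100·e^(−3.541) = 2.90%.

%OS ≈ 2.90%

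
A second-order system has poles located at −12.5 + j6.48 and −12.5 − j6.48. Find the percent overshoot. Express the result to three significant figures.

%OS ≈ 0.233%

With σ = 12.5, ω_d = 6.48: ω_n = √(σ²+ω_d²) = 14.1 rad/s, ζ = σ/ω_n = 0.888.
%OS = 100·exp(−πζ/√(1−ζ²)) = 0.233%.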